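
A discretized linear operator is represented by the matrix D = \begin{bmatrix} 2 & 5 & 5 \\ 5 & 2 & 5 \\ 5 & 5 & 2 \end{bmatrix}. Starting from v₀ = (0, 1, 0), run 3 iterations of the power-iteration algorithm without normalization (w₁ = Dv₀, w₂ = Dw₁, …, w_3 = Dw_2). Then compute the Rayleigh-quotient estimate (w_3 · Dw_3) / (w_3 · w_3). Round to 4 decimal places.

λ ≈ 11.9927

w1 = Dv₀ = (2·0 + 5·1 + 5·0; 5·0 + 2·1 + 5·0; 5·0 + 5·1 + 2·0) = (5, 2, 5)
w2 = Dw1 = (2·5 + 5·2 + 5·5; 5·5 + 2·2 + 5·5; 5·5 + 5·2 + 2·5) = (45, 54, 45)
w3 = Dw2 = (585, 558, 585)
Dw3 = (6885, 6966, 6885)
w3·Dw3 = 585·6885 + 558·6966 + 585·6885 = 11942478; w3·w3 = 585·585 + 558·558 + 585·585 = 995814
λ ≈ 11942478/995814 = 11.9927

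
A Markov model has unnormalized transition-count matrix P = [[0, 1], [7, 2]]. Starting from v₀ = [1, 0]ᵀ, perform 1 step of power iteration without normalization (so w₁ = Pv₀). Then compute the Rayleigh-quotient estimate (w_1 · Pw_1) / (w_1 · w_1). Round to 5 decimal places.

2.00000

w1 = Pv₀ = (0·1 + 1·0; 7·1 + 2·0) = (0, 7)
Pw1 = (7, 14)
w1·Pw1 = 0·7 + 7·14 = 98; w1·w1 = 0·0 + 7·7 = 49
λ ≈ 98/49 = 2.00000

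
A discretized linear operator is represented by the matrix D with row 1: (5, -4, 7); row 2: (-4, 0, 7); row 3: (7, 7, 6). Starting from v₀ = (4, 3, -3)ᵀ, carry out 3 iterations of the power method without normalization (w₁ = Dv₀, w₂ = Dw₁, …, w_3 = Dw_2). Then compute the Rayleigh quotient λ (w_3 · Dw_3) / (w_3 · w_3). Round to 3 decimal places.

-5.721

w1 = Dv₀ = (-13, -37, 31)
w2 = Dw1 = (300, 269, -164)
w3 = Dw2 = (-724, -2348, 2999)
Dw3 = (26765, 23889, -3510)
w3·Dw3 = (-724)·26765 + (-2348)·23889 + 2999·(-3510) = -85995722; w3·w3 = (-724)·(-724) + (-2348)·(-2348) + 2999·2999 = 15031281
λ ≈ -85995722/15031281 = -5.721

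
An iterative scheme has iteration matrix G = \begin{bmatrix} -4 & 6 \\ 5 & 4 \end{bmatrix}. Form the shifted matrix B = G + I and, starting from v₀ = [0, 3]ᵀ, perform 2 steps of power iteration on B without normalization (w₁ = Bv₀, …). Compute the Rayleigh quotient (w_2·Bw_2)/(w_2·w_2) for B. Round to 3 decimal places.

B = G + I has rows (-3, 6); (5, 5)
w1 = Bv₀ = (18, 15)
w2 = Bw1 = (36, 165)
Bw2 = (882, 1005)
w2·Bw2 = 197577; w2·w2 = 28521; μ ≈ 197577/28521 = 6.927

μ ≈ 6.927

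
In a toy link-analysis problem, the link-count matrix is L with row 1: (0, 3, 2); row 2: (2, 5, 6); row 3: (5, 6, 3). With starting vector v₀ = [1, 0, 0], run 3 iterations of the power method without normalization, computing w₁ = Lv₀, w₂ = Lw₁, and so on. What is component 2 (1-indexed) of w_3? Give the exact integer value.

w1 = Lv₀ = (0, 2, 5)
w2 = Lw1 = (16, 40, 27)
w3 = Lw2 = (174, 394, 401)
The requested component of w3 is 394.

394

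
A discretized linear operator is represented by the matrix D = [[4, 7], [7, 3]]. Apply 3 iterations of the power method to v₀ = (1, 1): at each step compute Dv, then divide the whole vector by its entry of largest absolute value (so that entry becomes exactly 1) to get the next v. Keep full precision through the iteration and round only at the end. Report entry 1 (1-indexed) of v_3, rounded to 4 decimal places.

Dv0 = (11.00000, 10.00000); divide by 11.00000 → v1 = (1.00000, 0.90909)
Dv1 = (10.36364, 9.72727); divide by 10.36364 → v2 = (1.00000, 0.93860)
Dv2 = (10.57018, 9.81579); divide by 10.57018 → v3 = (1.00000, 0.92863)
Requested entry of v3: 1205/1205 = 1.0000

1.0000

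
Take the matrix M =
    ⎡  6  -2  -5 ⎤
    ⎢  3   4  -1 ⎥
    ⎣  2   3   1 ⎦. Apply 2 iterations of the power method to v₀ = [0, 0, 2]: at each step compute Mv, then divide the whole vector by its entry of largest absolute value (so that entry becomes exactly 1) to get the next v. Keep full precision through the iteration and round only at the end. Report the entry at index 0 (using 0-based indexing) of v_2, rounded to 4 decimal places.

Mv0 = (-10.00000, -2.00000, 2.00000); divide by -10.00000 → v1 = (1.00000, 0.20000, -0.20000)
Mv1 = (6.60000, 4.00000, 2.40000); divide by 6.60000 → v2 = (1.00000, 0.60606, 0.36364)
Requested entry of v2: -66/-66 = 1.0000

1.0000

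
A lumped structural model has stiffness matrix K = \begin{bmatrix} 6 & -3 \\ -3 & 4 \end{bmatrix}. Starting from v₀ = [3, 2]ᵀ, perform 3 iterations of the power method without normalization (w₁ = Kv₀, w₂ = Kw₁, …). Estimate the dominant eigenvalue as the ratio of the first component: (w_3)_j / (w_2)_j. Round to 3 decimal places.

w1 = Kv₀ = (12, -1)
w2 = Kw1 = (75, -40)
w3 = Kw2 = (570, -385)
Ratio at component: 570 / 75 = 7.600

λ ≈ 7.600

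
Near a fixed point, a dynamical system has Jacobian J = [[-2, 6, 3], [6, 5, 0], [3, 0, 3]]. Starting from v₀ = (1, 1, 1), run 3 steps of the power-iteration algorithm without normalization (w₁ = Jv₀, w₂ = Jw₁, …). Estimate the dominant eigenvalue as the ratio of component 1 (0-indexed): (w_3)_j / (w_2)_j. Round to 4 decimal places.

w1 = Jv₀ = (7, 11, 6)
w2 = Jw1 = (70, 97, 39)
w3 = Jw2 = (559, 905, 327)
Ratio at component: 905 / 97 = 9.3299

9.3299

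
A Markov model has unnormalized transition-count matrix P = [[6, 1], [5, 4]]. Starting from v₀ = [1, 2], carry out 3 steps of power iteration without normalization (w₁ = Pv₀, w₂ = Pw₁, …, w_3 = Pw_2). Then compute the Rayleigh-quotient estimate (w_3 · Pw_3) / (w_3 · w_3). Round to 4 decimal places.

w1 = Pv₀ = (6·1 + 1·2; 5·1 + 4·2) = (8, 13)
w2 = Pw1 = (6·8 + 1·13; 5·8 + 4·13) = (61, 92)
w3 = Pw2 = (458, 673)
Pw3 = (3421, 4982)
w3·Pw3 = 458·3421 + 673·4982 = 4919704; w3·w3 = 458·458 + 673·673 = 662693
λ ≈ 4919704/662693 = 7.4238

7.4238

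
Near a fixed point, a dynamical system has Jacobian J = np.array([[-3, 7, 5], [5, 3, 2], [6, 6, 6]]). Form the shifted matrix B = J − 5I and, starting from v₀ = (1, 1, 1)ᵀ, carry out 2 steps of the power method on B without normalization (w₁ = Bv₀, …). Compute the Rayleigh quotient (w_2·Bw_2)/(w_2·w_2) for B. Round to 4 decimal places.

B = J − 5I has rows (-8, 7, 5); (5, -2, 2); (6, 6, 1)
w1 = Bv₀ = ((-8)·1 + 7·1 + 5·1; 5·1 + (-2)·1 + 2·1; 6·1 + 6·1 + 1·1) = (4, 5, 13)
w2 = Bw1 = ((-8)·4 + 7·5 + 5·13; 5·4 + (-2)·5 + 2·13; 6·4 + 6·5 + 1·13) = (68, 36, 67)
Bw2 = (43, 402, 691)
w2·Bw2 = 63693; w2·w2 = 10409; μ ≈ 63693/10409 = 6.1190

6.1190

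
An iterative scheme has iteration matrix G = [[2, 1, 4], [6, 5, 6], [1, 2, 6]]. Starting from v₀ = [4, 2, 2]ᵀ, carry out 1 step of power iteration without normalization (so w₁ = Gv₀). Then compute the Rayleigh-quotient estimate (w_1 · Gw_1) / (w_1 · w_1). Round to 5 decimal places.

w1 = Gv₀ = (2·4 + 1·2 + 4·2; 6·4 + 5·2 + 6·2; 1·4 + 2·2 + 6·2) = (18, 46, 20)
Gw1 = (162, 458, 230)
w1·Gw1 = 18·162 + 46·458 + 20·230 = 28584; w1·w1 = 18·18 + 46·46 + 20·20 = 2840
λ ≈ 28584/2840 = 10.06479

λ ≈ 10.06479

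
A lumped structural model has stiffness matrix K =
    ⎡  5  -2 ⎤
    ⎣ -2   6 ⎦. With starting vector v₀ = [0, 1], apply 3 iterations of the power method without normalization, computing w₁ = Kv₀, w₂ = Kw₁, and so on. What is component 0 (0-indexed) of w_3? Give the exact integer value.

-190

w1 = Kv₀ = (-2, 6)
w2 = Kw1 = (-22, 40)
w3 = Kw2 = (-190, 284)
The requested component of w3 is -190.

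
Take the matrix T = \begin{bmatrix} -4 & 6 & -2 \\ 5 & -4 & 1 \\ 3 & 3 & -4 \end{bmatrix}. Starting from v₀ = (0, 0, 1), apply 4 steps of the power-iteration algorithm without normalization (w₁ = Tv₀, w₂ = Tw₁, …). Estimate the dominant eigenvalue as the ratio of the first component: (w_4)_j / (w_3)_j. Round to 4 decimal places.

w1 = Tv₀ = ((-4)·0 + 6·0 + (-2)·1; 5·0 + (-4)·0 + 1·1; 3·0 + 3·0 + (-4)·1) = (-2, 1, -4)
w2 = Tw1 = ((-4)·(-2) + 6·1 + (-2)·(-4); 5·(-2) + (-4)·1 + 1·(-4); 3·(-2) + 3·1 + (-4)·(-4)) = (22, -18, 13)
w3 = Tw2 = (-222, 195, -40)
w4 = Tw3 = (2138, -1930, 79)
Ratio at component: 2138 / -222 = -9.6306

λ ≈ -9.6306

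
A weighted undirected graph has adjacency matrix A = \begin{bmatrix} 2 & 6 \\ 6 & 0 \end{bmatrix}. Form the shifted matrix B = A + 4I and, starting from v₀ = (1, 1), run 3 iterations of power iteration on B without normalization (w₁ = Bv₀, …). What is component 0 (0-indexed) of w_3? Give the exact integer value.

1464

B = A + 4I has rows (6, 6); (6, 4)
w1 = Bv₀ = (12, 10)
w2 = Bw1 = (132, 112)
w3 = Bw2 = (1464, 1240)
Requested component of w3: 1464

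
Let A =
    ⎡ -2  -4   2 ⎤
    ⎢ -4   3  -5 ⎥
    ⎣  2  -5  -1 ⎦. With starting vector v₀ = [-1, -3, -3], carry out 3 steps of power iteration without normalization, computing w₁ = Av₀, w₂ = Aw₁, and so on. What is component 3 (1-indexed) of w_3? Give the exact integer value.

412

w1 = Av₀ = ((-2)·(-1) + (-4)·(-3) + 2·(-3); (-4)·(-1) + 3·(-3) + (-5)·(-3); 2·(-1) + (-5)·(-3) + (-1)·(-3)) = (8, 10, 16)
w2 = Aw1 = ((-2)·8 + (-4)·10 + 2·16; (-4)·8 + 3·10 + (-5)·16; 2·8 + (-5)·10 + (-1)·16) = (-24, -82, -50)
w3 = Aw2 = (276, 100, 412)
The requested component of w3 is 412.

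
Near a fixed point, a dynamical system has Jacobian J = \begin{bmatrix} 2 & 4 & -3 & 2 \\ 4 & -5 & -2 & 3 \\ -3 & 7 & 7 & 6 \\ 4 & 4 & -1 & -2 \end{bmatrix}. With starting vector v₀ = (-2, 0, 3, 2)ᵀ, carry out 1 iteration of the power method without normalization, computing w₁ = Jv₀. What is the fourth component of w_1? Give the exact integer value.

w1 = Jv₀ = (2·(-2) + 4·0 + (-3)·3 + 2·2; 4·(-2) + (-5)·0 + (-2)·3 + 3·2; (-3)·(-2) + 7·0 + 7·3 + 6·2; 4·(-2) + 4·0 + (-1)·3 + (-2)·2) = (-9, -8, 39, -15)
The requested component of w1 is -15.

-15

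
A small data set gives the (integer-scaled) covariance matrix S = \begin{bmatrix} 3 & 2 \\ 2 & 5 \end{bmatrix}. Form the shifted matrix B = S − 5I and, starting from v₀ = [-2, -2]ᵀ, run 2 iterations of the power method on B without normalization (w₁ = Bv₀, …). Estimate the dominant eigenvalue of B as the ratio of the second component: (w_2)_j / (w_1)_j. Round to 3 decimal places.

B = S − 5I has rows (-2, 2); (2, 0)
w1 = Bv₀ = ((-2)·(-2) + 2·(-2); 2·(-2) + 0·(-2)) = (0, -4)
w2 = Bw1 = ((-2)·0 + 2·(-4); 2·0 + 0·(-4)) = (-8, 0)
Ratio: 0/-4 = 0.000

0.000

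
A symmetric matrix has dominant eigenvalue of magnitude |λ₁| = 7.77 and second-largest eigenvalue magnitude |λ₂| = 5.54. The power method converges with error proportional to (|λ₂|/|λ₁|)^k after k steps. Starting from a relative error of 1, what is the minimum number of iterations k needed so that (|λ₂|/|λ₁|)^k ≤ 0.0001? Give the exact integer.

|λ₂/λ₁| = 5.54/7.77 = 0.71300
Need k ≥ ln(0.0001) / ln(0.71300) = -9.2103 / -0.3383 ≈ 27.227
Smallest integer k satisfying the bound: 28

28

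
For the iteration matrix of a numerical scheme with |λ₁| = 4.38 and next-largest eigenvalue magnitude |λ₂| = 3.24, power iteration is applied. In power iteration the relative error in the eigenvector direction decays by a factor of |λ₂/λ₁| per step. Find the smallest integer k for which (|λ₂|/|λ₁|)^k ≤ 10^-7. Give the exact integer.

54

|λ₂/λ₁| = 3.24/4.38 = 0.73973
Need k ≥ ln(10^-7) / ln(0.73973) = -16.1181 / -0.3015 ≈ 53.464
Smallest integer k satisfying the bound: 54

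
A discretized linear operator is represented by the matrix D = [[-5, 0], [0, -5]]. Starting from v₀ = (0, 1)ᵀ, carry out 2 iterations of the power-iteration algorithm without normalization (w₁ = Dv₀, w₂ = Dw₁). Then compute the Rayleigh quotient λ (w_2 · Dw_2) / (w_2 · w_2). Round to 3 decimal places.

λ ≈ -5.000

w1 = Dv₀ = ((-5)·0 + 0·1; 0·0 + (-5)·1) = (0, -5)
w2 = Dw1 = ((-5)·0 + 0·(-5); 0·0 + (-5)·(-5)) = (0, 25)
Dw2 = (0, -125)
w2·Dw2 = 0·0 + 25·(-125) = -3125; w2·w2 = 0·0 + 25·25 = 625
λ ≈ -3125/625 = -5.000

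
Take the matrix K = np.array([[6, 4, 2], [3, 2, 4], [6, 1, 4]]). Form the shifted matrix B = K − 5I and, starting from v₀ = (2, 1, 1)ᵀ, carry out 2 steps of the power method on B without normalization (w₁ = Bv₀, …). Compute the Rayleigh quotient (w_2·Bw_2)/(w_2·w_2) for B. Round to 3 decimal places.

B = K − 5I has rows (1, 4, 2); (3, -3, 4); (6, 1, -1)
w1 = Bv₀ = (1·2 + 4·1 + 2·1; 3·2 + (-3)·1 + 4·1; 6·2 + 1·1 + (-1)·1) = (8, 7, 12)
w2 = Bw1 = (1·8 + 4·7 + 2·12; 3·8 + (-3)·7 + 4·12; 6·8 + 1·7 + (-1)·12) = (60, 51, 43)
Bw2 = (350, 199, 368)
w2·Bw2 = 46973; w2·w2 = 8050; μ ≈ 46973/8050 = 5.835

5.835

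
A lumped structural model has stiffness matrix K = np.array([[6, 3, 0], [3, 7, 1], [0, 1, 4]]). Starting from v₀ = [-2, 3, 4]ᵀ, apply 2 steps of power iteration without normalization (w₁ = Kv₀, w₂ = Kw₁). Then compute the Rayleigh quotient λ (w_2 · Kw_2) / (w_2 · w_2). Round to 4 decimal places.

8.0336

w1 = Kv₀ = (-3, 19, 19)
w2 = Kw1 = (39, 143, 95)
Kw2 = (663, 1213, 523)
w2·Kw2 = 39·663 + 143·1213 + 95·523 = 249001; w2·w2 = 39·39 + 143·143 + 95·95 = 30995
λ ≈ 249001/30995 = 8.0336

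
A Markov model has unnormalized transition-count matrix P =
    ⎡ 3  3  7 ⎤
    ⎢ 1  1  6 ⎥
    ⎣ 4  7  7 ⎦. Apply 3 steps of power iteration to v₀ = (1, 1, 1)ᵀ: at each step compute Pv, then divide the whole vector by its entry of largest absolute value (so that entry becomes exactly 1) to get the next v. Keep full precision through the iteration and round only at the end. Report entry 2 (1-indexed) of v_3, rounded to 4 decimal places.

Pv0 = (13.00000, 8.00000, 18.00000); divide by 18.00000 → v1 = (0.72222, 0.44444, 1.00000)
Pv1 = (10.50000, 7.16667, 13.00000); divide by 13.00000 → v2 = (0.80769, 0.55128, 1.00000)
Pv2 = (11.07692, 7.35897, 14.08974); divide by 14.08974 → v3 = (0.78617, 0.52229, 1.00000)
Requested entry of v3: 1722/3297 = 0.5223

0.5223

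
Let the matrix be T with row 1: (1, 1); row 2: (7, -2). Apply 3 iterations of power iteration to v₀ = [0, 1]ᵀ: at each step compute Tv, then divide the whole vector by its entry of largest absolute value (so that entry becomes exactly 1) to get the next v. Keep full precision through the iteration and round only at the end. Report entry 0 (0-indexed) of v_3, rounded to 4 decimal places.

Tv0 = (1.00000, -2.00000); divide by -2.00000 → v1 = (-0.50000, 1.00000)
Tv1 = (0.50000, -5.50000); divide by -5.50000 → v2 = (-0.09091, 1.00000)
Tv2 = (0.90909, -2.63636); divide by -2.63636 → v3 = (-0.34483, 1.00000)
Requested entry of v3: 10/-29 = -0.3448

-0.3448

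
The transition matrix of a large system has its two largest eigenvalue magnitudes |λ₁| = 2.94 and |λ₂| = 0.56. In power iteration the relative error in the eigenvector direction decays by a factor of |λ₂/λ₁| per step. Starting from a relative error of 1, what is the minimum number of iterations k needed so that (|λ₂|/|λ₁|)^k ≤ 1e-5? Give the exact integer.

7

|λ₂/λ₁| = 0.56/2.94 = 0.19048
Need k ≥ ln(1e-5) / ln(0.19048) = -11.5129 / -1.6582 ≈ 6.943
Smallest integer k satisfying the bound: 7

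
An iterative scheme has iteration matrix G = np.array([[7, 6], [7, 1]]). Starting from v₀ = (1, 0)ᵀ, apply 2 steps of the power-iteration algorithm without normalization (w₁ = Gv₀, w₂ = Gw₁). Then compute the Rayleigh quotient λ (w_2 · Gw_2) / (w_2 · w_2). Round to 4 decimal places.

w1 = Gv₀ = (7·1 + 6·0; 7·1 + 1·0) = (7, 7)
w2 = Gw1 = (7·7 + 6·7; 7·7 + 1·7) = (91, 56)
Gw2 = (973, 693)
w2·Gw2 = 91·973 + 56·693 = 127351; w2·w2 = 91·91 + 56·56 = 11417
λ ≈ 127351/11417 = 11.1545

11.1545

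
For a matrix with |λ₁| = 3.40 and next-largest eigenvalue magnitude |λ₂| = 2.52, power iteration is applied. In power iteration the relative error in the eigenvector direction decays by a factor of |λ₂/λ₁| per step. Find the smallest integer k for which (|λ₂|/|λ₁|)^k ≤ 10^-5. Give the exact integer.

39

|λ₂/λ₁| = 2.52/3.40 = 0.74118
Need k ≥ ln(10^-5) / ln(0.74118) = -11.5129 / -0.2995 ≈ 38.438
Smallest integer k satisfying the bound: 39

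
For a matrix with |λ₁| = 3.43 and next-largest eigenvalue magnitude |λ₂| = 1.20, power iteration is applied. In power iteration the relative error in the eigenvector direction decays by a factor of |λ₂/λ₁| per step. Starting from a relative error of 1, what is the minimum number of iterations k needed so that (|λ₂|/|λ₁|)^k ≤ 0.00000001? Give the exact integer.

18

|λ₂/λ₁| = 1.20/3.43 = 0.34985
Need k ≥ ln(0.00000001) / ln(0.34985) = -18.4207 / -1.0502 ≈ 17.540
Smallest integer k satisfying the bound: 18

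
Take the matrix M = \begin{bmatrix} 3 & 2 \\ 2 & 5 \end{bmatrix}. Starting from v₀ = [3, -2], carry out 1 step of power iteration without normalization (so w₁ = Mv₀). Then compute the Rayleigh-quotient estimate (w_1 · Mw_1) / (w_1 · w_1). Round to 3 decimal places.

1.829

w1 = Mv₀ = (3·3 + 2·(-2); 2·3 + 5·(-2)) = (5, -4)
Mw1 = (7, -10)
w1·Mw1 = 5·7 + (-4)·(-10) = 75; w1·w1 = 5·5 + (-4)·(-4) = 41
λ ≈ 75/41 = 1.829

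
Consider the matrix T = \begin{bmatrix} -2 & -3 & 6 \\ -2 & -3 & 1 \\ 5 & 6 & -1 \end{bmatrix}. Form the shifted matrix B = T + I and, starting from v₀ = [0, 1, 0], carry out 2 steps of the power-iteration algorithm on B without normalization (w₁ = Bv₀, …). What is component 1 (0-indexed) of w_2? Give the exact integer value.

16

B = T + I has rows (-1, -3, 6); (-2, -2, 1); (5, 6, 0)
w1 = Bv₀ = (-3, -2, 6)
w2 = Bw1 = (45, 16, -27)
Requested component of w2: 16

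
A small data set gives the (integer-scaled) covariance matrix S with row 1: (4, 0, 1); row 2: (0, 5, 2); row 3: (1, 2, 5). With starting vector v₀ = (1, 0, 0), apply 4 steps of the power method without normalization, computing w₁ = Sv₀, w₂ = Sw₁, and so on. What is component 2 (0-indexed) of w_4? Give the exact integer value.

w1 = Sv₀ = (4·1 + 0·0 + 1·0; 0·1 + 5·0 + 2·0; 1·1 + 2·0 + 5·0) = (4, 0, 1)
w2 = Sw1 = (4·4 + 0·0 + 1·1; 0·4 + 5·0 + 2·1; 1·4 + 2·0 + 5·1) = (17, 2, 9)
w3 = Sw2 = (77, 28, 66)
w4 = Sw3 = (374, 272, 463)
The requested component of w4 is 463.

463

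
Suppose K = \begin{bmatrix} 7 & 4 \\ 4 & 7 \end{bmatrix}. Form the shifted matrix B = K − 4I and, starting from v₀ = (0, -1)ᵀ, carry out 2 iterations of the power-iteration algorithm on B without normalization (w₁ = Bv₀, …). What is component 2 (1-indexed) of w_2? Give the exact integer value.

-25

B = K − 4I has rows (3, 4); (4, 3)
w1 = Bv₀ = (-4, -3)
w2 = Bw1 = (-24, -25)
Requested component of w2: -25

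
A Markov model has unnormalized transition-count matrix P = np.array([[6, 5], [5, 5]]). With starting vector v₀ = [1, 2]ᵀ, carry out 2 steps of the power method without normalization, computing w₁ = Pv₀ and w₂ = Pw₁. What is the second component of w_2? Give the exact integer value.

w1 = Pv₀ = (6·1 + 5·2; 5·1 + 5·2) = (16, 15)
w2 = Pw1 = (6·16 + 5·15; 5·16 + 5·15) = (171, 155)
The requested component of w2 is 155.

155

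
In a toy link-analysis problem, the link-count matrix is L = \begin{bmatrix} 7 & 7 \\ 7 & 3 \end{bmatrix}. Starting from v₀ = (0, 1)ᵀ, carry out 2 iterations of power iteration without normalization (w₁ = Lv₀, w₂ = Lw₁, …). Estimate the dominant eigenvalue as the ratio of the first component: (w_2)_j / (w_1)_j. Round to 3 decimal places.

w1 = Lv₀ = (7·0 + 7·1; 7·0 + 3·1) = (7, 3)
w2 = Lw1 = (7·7 + 7·3; 7·7 + 3·3) = (70, 58)
Ratio at component: 70 / 7 = 10.000

10.000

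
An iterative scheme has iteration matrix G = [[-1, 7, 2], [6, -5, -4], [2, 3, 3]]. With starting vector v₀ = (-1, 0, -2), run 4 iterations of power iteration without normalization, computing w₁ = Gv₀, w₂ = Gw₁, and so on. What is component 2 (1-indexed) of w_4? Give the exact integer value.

w1 = Gv₀ = (-3, 2, -8)
w2 = Gw1 = (1, 4, -24)
w3 = Gw2 = (-21, 82, -58)
w4 = Gw3 = (479, -304, 30)
The requested component of w4 is -304.

-304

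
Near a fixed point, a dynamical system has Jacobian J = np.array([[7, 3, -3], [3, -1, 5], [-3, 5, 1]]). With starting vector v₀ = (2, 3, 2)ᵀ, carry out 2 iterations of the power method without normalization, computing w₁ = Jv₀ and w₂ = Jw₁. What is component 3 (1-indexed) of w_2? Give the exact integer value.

w1 = Jv₀ = (7·2 + 3·3 + (-3)·2; 3·2 + (-1)·3 + 5·2; (-3)·2 + 5·3 + 1·2) = (17, 13, 11)
w2 = Jw1 = (7·17 + 3·13 + (-3)·11; 3·17 + (-1)·13 + 5·11; (-3)·17 + 5·13 + 1·11) = (125, 93, 25)
The requested component of w2 is 25.

25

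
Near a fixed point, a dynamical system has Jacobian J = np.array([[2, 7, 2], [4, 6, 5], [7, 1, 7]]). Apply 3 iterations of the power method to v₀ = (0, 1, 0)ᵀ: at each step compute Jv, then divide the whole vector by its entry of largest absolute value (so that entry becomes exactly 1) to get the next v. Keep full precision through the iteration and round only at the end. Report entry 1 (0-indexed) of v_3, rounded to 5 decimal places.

1.00000

Jv0 = (7.000000, 6.000000, 1.000000); divide by 7.000000 → v1 = (1.000000, 0.857143, 0.142857)
Jv1 = (8.285714, 9.857143, 8.857143); divide by 9.857143 → v2 = (0.840580, 1.000000, 0.898551)
Jv2 = (10.478261, 13.855072, 13.173913); divide by 13.855072 → v3 = (0.756276, 1.000000, 0.950837)
Requested entry of v3: 956/956 = 1.00000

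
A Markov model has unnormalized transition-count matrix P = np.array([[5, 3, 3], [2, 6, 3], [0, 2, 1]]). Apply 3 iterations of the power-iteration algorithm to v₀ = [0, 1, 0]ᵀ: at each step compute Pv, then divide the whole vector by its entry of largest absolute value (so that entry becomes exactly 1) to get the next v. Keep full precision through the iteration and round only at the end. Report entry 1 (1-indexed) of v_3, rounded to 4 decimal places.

Pv0 = (3.00000, 6.00000, 2.00000); divide by 6.00000 → v1 = (0.50000, 1.00000, 0.33333)
Pv1 = (6.50000, 8.00000, 2.33333); divide by 8.00000 → v2 = (0.81250, 1.00000, 0.29167)
Pv2 = (7.93750, 8.50000, 2.29167); divide by 8.50000 → v3 = (0.93382, 1.00000, 0.26961)
Requested entry of v3: 381/408 = 0.9338

0.9338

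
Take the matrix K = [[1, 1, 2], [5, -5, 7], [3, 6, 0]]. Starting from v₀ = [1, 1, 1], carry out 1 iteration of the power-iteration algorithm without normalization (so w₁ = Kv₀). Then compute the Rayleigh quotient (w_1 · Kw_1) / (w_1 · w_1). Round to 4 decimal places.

6.4247

w1 = Kv₀ = (4, 7, 9)
Kw1 = (29, 48, 54)
w1·Kw1 = 4·29 + 7·48 + 9·54 = 938; w1·w1 = 4·4 + 7·7 + 9·9 = 146
λ ≈ 938/146 = 6.4247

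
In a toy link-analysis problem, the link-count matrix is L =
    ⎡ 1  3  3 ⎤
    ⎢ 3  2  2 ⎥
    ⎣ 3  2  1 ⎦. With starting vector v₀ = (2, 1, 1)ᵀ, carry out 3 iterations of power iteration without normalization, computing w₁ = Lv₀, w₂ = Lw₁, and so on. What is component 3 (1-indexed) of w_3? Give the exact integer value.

w1 = Lv₀ = (1·2 + 3·1 + 3·1; 3·2 + 2·1 + 2·1; 3·2 + 2·1 + 1·1) = (8, 10, 9)
w2 = Lw1 = (1·8 + 3·10 + 3·9; 3·8 + 2·10 + 2·9; 3·8 + 2·10 + 1·9) = (65, 62, 53)
w3 = Lw2 = (410, 425, 372)
The requested component of w3 is 372.

372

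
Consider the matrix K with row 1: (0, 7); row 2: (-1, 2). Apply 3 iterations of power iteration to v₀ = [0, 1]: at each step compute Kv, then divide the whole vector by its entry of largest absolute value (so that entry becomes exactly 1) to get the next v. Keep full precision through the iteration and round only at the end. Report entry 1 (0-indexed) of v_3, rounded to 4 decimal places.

0.9524

Kv0 = (7.00000, 2.00000); divide by 7.00000 → v1 = (1.00000, 0.28571)
Kv1 = (2.00000, -0.42857); divide by 2.00000 → v2 = (1.00000, -0.21429)
Kv2 = (-1.50000, -1.42857); divide by -1.50000 → v3 = (1.00000, 0.95238)
Requested entry of v3: -20/-21 = 0.9524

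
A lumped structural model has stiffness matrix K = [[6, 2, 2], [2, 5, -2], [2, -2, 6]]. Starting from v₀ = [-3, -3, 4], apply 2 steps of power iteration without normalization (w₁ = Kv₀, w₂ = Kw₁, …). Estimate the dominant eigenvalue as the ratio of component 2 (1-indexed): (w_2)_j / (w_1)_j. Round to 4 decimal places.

w1 = Kv₀ = (6·(-3) + 2·(-3) + 2·4; 2·(-3) + 5·(-3) + (-2)·4; 2·(-3) + (-2)·(-3) + 6·4) = (-16, -29, 24)
w2 = Kw1 = (6·(-16) + 2·(-29) + 2·24; 2·(-16) + 5·(-29) + (-2)·24; 2·(-16) + (-2)·(-29) + 6·24) = (-106, -225, 170)
Ratio at component: -225 / -29 = 7.7586

7.7586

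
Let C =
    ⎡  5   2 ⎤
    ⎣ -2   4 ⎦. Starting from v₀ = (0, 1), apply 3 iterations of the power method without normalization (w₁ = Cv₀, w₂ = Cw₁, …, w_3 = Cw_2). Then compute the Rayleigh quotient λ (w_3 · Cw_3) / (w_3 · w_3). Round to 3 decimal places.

4.989

w1 = Cv₀ = (2, 4)
w2 = Cw1 = (18, 12)
w3 = Cw2 = (114, 12)
Cw3 = (594, -180)
w3·Cw3 = 114·594 + 12·(-180) = 65556; w3·w3 = 114·114 + 12·12 = 13140
λ ≈ 65556/13140 = 4.989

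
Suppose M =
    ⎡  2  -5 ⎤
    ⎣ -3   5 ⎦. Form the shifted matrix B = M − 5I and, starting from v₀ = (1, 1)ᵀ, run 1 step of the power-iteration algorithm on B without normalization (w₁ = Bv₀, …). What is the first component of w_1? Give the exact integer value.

B = M − 5I has rows (-3, -5); (-3, 0)
w1 = Bv₀ = ((-3)·1 + (-5)·1; (-3)·1 + 0·1) = (-8, -3)
Requested component of w1: -8

-8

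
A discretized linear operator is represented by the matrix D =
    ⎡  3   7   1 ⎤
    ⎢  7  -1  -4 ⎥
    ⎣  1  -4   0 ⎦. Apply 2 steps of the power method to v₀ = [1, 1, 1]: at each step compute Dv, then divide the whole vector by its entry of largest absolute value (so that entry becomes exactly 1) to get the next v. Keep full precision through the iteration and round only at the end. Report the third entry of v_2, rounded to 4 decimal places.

0.0345

Dv0 = (11.00000, 2.00000, -3.00000); divide by 11.00000 → v1 = (1.00000, 0.18182, -0.27273)
Dv1 = (4.00000, 7.90909, 0.27273); divide by 7.90909 → v2 = (0.50575, 1.00000, 0.03448)
Requested entry of v2: 3/87 = 0.0345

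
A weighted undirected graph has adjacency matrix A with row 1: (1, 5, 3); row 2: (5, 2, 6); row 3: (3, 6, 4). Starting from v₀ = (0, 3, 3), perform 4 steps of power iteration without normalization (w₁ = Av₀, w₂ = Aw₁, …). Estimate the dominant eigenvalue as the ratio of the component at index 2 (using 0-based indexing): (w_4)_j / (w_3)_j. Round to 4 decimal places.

w1 = Av₀ = (1·0 + 5·3 + 3·3; 5·0 + 2·3 + 6·3; 3·0 + 6·3 + 4·3) = (24, 24, 30)
w2 = Aw1 = (1·24 + 5·24 + 3·30; 5·24 + 2·24 + 6·30; 3·24 + 6·24 + 4·30) = (234, 348, 336)
w3 = Aw2 = (2982, 3882, 4134)
w4 = Aw3 = (34794, 47478, 48774)
Ratio at component: 48774 / 4134 = 11.7983

λ ≈ 11.7983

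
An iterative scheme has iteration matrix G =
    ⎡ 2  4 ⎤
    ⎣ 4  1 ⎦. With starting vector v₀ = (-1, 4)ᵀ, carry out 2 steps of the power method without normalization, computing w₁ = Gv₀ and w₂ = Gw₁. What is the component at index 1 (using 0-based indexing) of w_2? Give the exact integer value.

w1 = Gv₀ = (2·(-1) + 4·4; 4·(-1) + 1·4) = (14, 0)
w2 = Gw1 = (2·14 + 4·0; 4·14 + 1·0) = (28, 56)
The requested component of w2 is 56.

56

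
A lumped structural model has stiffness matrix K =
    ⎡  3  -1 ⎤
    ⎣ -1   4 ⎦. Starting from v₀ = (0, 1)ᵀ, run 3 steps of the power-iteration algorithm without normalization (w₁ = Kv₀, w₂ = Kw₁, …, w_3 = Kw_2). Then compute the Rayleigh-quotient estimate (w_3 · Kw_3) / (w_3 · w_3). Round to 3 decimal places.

w1 = Kv₀ = (-1, 4)
w2 = Kw1 = (-7, 17)
w3 = Kw2 = (-38, 75)
Kw3 = (-189, 338)
w3·Kw3 = (-38)·(-189) + 75·338 = 32532; w3·w3 = (-38)·(-38) + 75·75 = 7069
λ ≈ 32532/7069 = 4.602

4.602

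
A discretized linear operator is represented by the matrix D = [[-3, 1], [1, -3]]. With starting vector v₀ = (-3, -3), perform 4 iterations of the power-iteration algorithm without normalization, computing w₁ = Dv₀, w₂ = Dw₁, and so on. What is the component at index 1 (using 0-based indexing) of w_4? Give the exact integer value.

-48

w1 = Dv₀ = ((-3)·(-3) + 1·(-3); 1·(-3) + (-3)·(-3)) = (6, 6)
w2 = Dw1 = ((-3)·6 + 1·6; 1·6 + (-3)·6) = (-12, -12)
w3 = Dw2 = (24, 24)
w4 = Dw3 = (-48, -48)
The requested component of w4 is -48.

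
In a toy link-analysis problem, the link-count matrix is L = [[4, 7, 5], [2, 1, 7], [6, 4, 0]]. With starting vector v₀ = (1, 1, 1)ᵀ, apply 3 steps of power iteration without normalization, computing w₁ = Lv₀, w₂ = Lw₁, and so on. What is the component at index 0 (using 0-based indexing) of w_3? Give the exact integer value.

w1 = Lv₀ = (16, 10, 10)
w2 = Lw1 = (184, 112, 136)
w3 = Lw2 = (2200, 1432, 1552)
The requested component of w3 is 2200.

2200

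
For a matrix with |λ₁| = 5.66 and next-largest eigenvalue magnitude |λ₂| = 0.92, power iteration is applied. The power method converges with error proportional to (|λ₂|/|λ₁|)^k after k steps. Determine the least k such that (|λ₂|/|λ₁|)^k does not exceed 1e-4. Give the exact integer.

6

|λ₂/λ₁| = 0.92/5.66 = 0.16254
Need k ≥ ln(1e-4) / ln(0.16254) = -9.2103 / -1.8168 ≈ 5.070
Smallest integer k satisfying the bound: 6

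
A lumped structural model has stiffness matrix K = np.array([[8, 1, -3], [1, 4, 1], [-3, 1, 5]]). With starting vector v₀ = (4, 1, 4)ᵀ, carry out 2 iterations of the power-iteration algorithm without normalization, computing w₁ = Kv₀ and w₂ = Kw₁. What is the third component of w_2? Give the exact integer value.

-6

w1 = Kv₀ = (8·4 + 1·1 + (-3)·4; 1·4 + 4·1 + 1·4; (-3)·4 + 1·1 + 5·4) = (21, 12, 9)
w2 = Kw1 = (8·21 + 1·12 + (-3)·9; 1·21 + 4·12 + 1·9; (-3)·21 + 1·12 + 5·9) = (153, 78, -6)
The requested component of w2 is -6.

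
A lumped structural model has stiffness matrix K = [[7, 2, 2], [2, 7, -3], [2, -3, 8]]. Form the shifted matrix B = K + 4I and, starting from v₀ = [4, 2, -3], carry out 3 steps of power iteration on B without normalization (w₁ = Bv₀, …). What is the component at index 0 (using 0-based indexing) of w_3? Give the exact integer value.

B = K + 4I has rows (11, 2, 2); (2, 11, -3); (2, -3, 12)
w1 = Bv₀ = (42, 39, -34)
w2 = Bw1 = (472, 615, -441)
w3 = Bw2 = (5540, 9032, -6193)
Requested component of w3: 5540

5540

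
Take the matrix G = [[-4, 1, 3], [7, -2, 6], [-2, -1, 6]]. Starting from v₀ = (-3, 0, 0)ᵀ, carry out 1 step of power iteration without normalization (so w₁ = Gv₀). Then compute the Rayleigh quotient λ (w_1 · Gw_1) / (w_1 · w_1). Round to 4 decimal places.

w1 = Gv₀ = ((-4)·(-3) + 1·0 + 3·0; 7·(-3) + (-2)·0 + 6·0; (-2)·(-3) + (-1)·0 + 6·0) = (12, -21, 6)
Gw1 = (-51, 162, 33)
w1·Gw1 = 12·(-51) + (-21)·162 + 6·33 = -3816; w1·w1 = 12·12 + (-21)·(-21) + 6·6 = 621
λ ≈ -3816/621 = -6.1449

-6.1449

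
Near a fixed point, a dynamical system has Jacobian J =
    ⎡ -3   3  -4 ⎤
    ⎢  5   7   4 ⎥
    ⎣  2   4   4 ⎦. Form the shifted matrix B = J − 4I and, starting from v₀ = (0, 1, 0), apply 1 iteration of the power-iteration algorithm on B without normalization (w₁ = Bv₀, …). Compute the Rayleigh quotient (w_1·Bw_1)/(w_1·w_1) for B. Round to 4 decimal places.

μ ≈ 3.1765

B = J − 4I has rows (-7, 3, -4); (5, 3, 4); (2, 4, 0)
w1 = Bv₀ = ((-7)·0 + 3·1 + (-4)·0; 5·0 + 3·1 + 4·0; 2·0 + 4·1 + 0·0) = (3, 3, 4)
Bw1 = (-28, 40, 18)
w1·Bw1 = 108; w1·w1 = 34; μ ≈ 108/34 = 3.1765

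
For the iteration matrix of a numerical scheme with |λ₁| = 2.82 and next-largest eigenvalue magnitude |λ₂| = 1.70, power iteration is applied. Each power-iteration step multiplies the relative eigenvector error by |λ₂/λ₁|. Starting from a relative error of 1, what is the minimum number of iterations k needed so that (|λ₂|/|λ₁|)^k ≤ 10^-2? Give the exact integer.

|λ₂/λ₁| = 1.70/2.82 = 0.60284
Need k ≥ ln(10^-2) / ln(0.60284) = -4.6052 / -0.5061 ≈ 9.099
Smallest integer k satisfying the bound: 10

10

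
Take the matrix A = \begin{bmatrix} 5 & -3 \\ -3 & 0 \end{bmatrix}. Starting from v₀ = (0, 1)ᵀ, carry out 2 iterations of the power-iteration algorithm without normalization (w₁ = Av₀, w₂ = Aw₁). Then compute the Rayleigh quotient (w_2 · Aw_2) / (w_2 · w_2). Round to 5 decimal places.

w1 = Av₀ = (5·0 + (-3)·1; (-3)·0 + 0·1) = (-3, 0)
w2 = Aw1 = (5·(-3) + (-3)·0; (-3)·(-3) + 0·0) = (-15, 9)
Aw2 = (-102, 45)
w2·Aw2 = (-15)·(-102) + 9·45 = 1935; w2·w2 = (-15)·(-15) + 9·9 = 306
λ ≈ 1935/306 = 6.32353

λ ≈ 6.32353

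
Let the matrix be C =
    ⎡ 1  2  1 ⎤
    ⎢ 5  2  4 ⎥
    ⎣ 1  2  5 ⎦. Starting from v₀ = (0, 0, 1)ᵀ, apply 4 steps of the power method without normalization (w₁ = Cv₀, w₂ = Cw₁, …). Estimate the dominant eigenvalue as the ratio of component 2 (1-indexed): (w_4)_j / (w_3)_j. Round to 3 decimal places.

λ ≈ 7.772

w1 = Cv₀ = (1, 4, 5)
w2 = Cw1 = (14, 33, 34)
w3 = Cw2 = (114, 272, 250)
w4 = Cw3 = (908, 2114, 1908)
Ratio at component: 2114 / 272 = 7.772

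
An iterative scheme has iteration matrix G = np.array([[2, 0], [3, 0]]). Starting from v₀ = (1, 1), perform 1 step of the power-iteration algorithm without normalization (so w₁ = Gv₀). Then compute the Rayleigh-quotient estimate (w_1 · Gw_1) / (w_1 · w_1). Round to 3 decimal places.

w1 = Gv₀ = (2, 3)
Gw1 = (4, 6)
w1·Gw1 = 2·4 + 3·6 = 26; w1·w1 = 2·2 + 3·3 = 13
λ ≈ 26/13 = 2.000

2.000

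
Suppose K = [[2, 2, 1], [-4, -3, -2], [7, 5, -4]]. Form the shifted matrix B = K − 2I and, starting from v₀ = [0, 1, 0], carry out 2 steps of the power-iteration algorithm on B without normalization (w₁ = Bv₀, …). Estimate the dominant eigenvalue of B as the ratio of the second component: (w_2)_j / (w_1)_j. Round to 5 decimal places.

μ ≈ -1.40000

B = K − 2I has rows (0, 2, 1); (-4, -5, -2); (7, 5, -6)
w1 = Bv₀ = (0·0 + 2·1 + 1·0; (-4)·0 + (-5)·1 + (-2)·0; 7·0 + 5·1 + (-6)·0) = (2, -5, 5)
w2 = Bw1 = (0·2 + 2·(-5) + 1·5; (-4)·2 + (-5)·(-5) + (-2)·5; 7·2 + 5·(-5) + (-6)·5) = (-5, 7, -41)
Ratio: 7/-5 = -1.40000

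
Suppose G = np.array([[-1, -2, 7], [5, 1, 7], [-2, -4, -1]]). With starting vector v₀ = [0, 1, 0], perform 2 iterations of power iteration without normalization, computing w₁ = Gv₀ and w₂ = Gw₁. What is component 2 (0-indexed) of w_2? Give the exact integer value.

w1 = Gv₀ = (-2, 1, -4)
w2 = Gw1 = (-28, -37, 4)
The requested component of w2 is 4.

4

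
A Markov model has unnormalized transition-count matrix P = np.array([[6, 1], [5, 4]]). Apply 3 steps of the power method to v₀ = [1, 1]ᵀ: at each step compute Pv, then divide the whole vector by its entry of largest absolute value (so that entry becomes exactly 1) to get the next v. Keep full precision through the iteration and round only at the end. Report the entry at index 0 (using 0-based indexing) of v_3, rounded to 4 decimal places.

Pv0 = (7.00000, 9.00000); divide by 9.00000 → v1 = (0.77778, 1.00000)
Pv1 = (5.66667, 7.88889); divide by 7.88889 → v2 = (0.71831, 1.00000)
Pv2 = (5.30986, 7.59155); divide by 7.59155 → v3 = (0.69944, 1.00000)
Requested entry of v3: 377/539 = 0.6994

0.6994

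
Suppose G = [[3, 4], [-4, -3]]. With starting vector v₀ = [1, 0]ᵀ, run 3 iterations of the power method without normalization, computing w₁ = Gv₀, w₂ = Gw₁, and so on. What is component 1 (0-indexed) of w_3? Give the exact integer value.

w1 = Gv₀ = (3, -4)
w2 = Gw1 = (-7, 0)
w3 = Gw2 = (-21, 28)
The requested component of w3 is 28.

28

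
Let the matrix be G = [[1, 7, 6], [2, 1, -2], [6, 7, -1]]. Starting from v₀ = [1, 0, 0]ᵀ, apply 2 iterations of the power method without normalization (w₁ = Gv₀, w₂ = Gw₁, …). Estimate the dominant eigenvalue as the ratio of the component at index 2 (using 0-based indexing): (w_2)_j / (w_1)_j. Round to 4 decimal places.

w1 = Gv₀ = (1, 2, 6)
w2 = Gw1 = (51, -8, 14)
Ratio at component: 14 / 6 = 2.3333

2.3333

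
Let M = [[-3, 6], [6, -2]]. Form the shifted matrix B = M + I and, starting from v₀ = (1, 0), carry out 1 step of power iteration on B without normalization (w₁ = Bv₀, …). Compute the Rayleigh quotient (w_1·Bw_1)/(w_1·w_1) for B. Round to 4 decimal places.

B = M + I has rows (-2, 6); (6, -1)
w1 = Bv₀ = ((-2)·1 + 6·0; 6·1 + (-1)·0) = (-2, 6)
Bw1 = (40, -18)
w1·Bw1 = -188; w1·w1 = 40; μ ≈ -188/40 = -4.7000

μ ≈ -4.7000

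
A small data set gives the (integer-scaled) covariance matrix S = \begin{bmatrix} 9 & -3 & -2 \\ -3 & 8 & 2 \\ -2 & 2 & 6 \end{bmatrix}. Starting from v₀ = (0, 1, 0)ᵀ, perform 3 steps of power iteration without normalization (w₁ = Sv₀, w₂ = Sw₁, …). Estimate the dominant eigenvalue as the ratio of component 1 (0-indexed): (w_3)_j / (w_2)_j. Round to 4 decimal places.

λ ≈ 11.0260

w1 = Sv₀ = (9·0 + (-3)·1 + (-2)·0; (-3)·0 + 8·1 + 2·0; (-2)·0 + 2·1 + 6·0) = (-3, 8, 2)
w2 = Sw1 = (9·(-3) + (-3)·8 + (-2)·2; (-3)·(-3) + 8·8 + 2·2; (-2)·(-3) + 2·8 + 6·2) = (-55, 77, 34)
w3 = Sw2 = (-794, 849, 468)
Ratio at component: 849 / 77 = 11.0260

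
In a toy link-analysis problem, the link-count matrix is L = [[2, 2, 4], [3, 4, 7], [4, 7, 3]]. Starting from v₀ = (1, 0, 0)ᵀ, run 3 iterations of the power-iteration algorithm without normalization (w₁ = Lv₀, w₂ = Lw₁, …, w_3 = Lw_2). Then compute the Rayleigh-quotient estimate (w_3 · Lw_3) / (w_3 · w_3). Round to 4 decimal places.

λ ≈ 12.4950

w1 = Lv₀ = (2·1 + 2·0 + 4·0; 3·1 + 4·0 + 7·0; 4·1 + 7·0 + 3·0) = (2, 3, 4)
w2 = Lw1 = (2·2 + 2·3 + 4·4; 3·2 + 4·3 + 7·4; 4·2 + 7·3 + 3·4) = (26, 46, 41)
w3 = Lw2 = (308, 549, 549)
Lw3 = (3910, 6963, 6722)
w3·Lw3 = 308·3910 + 549·6963 + 549·6722 = 8717345; w3·w3 = 308·308 + 549·549 + 549·549 = 697666
λ ≈ 8717345/697666 = 12.4950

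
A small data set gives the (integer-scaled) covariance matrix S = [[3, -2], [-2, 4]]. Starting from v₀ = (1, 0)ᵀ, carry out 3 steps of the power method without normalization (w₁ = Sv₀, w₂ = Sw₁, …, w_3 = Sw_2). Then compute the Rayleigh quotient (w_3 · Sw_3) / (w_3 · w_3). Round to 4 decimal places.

w1 = Sv₀ = (3, -2)
w2 = Sw1 = (13, -14)
w3 = Sw2 = (67, -82)
Sw3 = (365, -462)
w3·Sw3 = 67·365 + (-82)·(-462) = 62339; w3·w3 = 67·67 + (-82)·(-82) = 11213
λ ≈ 62339/11213 = 5.5595

λ ≈ 5.5595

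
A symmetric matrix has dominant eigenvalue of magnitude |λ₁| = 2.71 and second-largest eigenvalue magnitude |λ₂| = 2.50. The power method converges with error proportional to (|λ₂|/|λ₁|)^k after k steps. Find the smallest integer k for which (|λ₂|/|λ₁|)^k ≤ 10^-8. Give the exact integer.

229

|λ₂/λ₁| = 2.50/2.71 = 0.92251
Need k ≥ ln(10^-8) / ln(0.92251) = -18.4207 / -0.0807 ≈ 228.380
Smallest integer k satisfying the bound: 229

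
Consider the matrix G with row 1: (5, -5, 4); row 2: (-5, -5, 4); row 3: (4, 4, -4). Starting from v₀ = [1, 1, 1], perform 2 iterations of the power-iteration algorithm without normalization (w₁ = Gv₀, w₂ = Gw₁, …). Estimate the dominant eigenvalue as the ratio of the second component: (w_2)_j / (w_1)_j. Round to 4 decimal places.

λ ≈ -4.3333

w1 = Gv₀ = (4, -6, 4)
w2 = Gw1 = (66, 26, -24)
Ratio at component: 26 / -6 = -4.3333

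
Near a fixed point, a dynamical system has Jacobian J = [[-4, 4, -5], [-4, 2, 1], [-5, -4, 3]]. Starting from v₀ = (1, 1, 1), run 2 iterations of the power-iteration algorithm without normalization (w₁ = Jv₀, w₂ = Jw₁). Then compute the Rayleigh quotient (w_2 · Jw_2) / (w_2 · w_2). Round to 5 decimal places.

w1 = Jv₀ = (-5, -1, -6)
w2 = Jw1 = (46, 12, 11)
Jw2 = (-191, -149, -245)
w2·Jw2 = 46·(-191) + 12·(-149) + 11·(-245) = -13269; w2·w2 = 46·46 + 12·12 + 11·11 = 2381
λ ≈ -13269/2381 = -5.57287

-5.57287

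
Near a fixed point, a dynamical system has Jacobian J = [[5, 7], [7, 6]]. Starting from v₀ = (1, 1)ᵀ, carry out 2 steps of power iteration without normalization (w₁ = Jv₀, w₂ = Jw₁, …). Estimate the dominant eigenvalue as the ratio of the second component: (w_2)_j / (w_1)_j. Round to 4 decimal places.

12.4615

w1 = Jv₀ = (5·1 + 7·1; 7·1 + 6·1) = (12, 13)
w2 = Jw1 = (5·12 + 7·13; 7·12 + 6·13) = (151, 162)
Ratio at component: 162 / 13 = 12.4615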